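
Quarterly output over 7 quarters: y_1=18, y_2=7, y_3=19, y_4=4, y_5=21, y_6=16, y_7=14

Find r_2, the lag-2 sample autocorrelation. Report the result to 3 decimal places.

Mean ȳ = (18 + 7 + 19 + 4 + 21 + 16 + 14)/7 = 14.1429
Deviations from mean: 3.8571, -7.1429, 4.8571, -10.1429, 6.8571, 1.8571, -0.1429
Σ(y_t−ȳ)(y_{t+2}−ȳ) = (18.7347) + (72.4490) + (33.3061) + (-18.8367) + (-0.9796) = 104.6735
Denominator Σ(y_t−ȳ)² = 242.8571
r_2 = 104.6735 / 242.8571 = 0.431

0.431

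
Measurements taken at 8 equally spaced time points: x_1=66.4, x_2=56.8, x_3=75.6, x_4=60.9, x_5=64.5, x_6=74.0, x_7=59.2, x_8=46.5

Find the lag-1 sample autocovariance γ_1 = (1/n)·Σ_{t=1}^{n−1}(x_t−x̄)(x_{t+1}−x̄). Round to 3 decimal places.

Mean x̄ = (66.4 + 56.8 + 75.6 + 60.9 + 64.5 + 74.0 + 59.2 + 46.5)/8 = 62.9875
Σ_{t=1}^{7}(x_t−x̄)(x_{t+1}−x̄) = -91.2477
γ_1 = -91.2477 / 8 = -11.406

-11.406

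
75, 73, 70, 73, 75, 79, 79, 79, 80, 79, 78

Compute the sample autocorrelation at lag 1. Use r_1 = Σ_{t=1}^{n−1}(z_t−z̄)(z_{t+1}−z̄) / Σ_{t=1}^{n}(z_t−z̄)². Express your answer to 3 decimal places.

Mean z̄ = (75 + 73 + 70 + 73 + 75 + 79 + 79 + 79 + 80 + 79 + 78)/11 = 76.3636
Numerator Σ_{t=1}^{10}(z_t−z̄)(z_{t+1}−z̄) = 85.7769
Denominator Σ(z_t−z̄)² = 110.5455
r_1 = 85.7769 / 110.5455 = 0.776

0.776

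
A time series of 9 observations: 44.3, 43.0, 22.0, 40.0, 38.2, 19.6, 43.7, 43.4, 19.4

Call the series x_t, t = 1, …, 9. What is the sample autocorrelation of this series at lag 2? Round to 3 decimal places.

Mean x̄ = (44.3 + 43.0 + 22.0 + 40.0 + 38.2 + 19.6 + 43.7 + 43.4 + 19.4)/9 = 34.8444
Numerator Σ_{t=1}^{7}(x_t−x̄)(x_{t+2}−x̄) = -438.5773
Denominator Σ(x_t−x̄)² = 981.2822
r_2 = -438.5773 / 981.2822 = -0.447

-0.447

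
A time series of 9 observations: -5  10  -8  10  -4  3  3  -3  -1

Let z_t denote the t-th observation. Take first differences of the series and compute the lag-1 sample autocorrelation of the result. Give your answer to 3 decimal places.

First differences Δz: 15, -18, 18, -14, 7, 0, -6, 2
Mean of differences = 0.5000
Numerator Σ(Δz_t−Δz̄)(Δz_{t+1}−Δz̄) = -949.7500
Denominator Σ(Δz_t−Δz̄)² = 1156.0000
r_1(Δz) = -949.7500 / 1156.0000 = -0.822

-0.822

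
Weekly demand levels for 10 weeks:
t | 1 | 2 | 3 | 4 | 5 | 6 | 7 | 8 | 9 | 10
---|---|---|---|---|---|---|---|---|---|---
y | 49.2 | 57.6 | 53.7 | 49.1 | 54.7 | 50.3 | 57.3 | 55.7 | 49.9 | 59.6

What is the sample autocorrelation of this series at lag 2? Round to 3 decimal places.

Mean ȳ = (49.2 + 57.6 + 53.7 + 49.1 + 54.7 + 50.3 + 57.3 + 55.7 + 49.9 + 59.6)/10 = 53.7100
Numerator Σ_{t=1}^{8}(y_t−ȳ)(y_{t+2}−ȳ) = -7.3662
Denominator Σ(y_t−ȳ)² = 135.3890
r_2 = -7.3662 / 135.3890 = -0.054

-0.054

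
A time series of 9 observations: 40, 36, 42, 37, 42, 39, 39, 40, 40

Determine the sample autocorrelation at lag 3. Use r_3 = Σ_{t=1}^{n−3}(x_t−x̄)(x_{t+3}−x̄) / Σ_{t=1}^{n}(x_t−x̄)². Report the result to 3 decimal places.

-0.280

Mean x̄ = (40 + 36 + 42 + 37 + 42 + 39 + 39 + 40 + 40)/9 = 39.4444
Σ(x_t−x̄)(x_{t+3}−x̄) = (-1.3580) + (-8.8025) + (-1.1358) + (1.0864) + (1.4198) + (-0.2469) = -9.0370
Denominator Σ(x_t−x̄)² = 32.2222
r_3 = -9.0370 / 32.2222 = -0.280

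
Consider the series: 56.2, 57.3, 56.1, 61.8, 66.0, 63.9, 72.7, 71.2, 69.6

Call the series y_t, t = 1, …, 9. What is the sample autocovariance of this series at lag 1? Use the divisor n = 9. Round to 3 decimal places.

Mean ȳ = (56.2 + 57.3 + 56.1 + 61.8 + 66.0 + 63.9 + 72.7 + 71.2 + 69.6)/9 = 63.8667
Σ_{t=1}^{8}(y_t−ȳ)(y_{t+1}−ȳ) = 220.1756
γ_1 = 220.1756 / 9 = 24.464

24.464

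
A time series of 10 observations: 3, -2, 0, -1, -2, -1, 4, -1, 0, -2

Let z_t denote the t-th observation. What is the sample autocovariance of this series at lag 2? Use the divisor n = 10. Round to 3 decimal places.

-0.228

Mean z̄ = (3 − 2 + 0 − 1 − 2 − 1 + 4 − 1 + 0 − 2)/10 = -0.2000
Σ_{t=1}^{8}(z_t−z̄)(z_{t+2}−z̄) = -2.2800
γ_2 = -2.2800 / 10 = -0.228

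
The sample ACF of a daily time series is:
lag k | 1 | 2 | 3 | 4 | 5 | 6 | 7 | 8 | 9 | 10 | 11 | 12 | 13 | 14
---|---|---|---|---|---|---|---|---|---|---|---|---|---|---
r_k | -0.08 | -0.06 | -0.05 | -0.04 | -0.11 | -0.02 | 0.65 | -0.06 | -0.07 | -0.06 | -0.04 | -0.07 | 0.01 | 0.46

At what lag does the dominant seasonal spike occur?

The largest autocorrelation is r_7 = 0.65, with a weaker echo at lag 14 (0.46); the remaining lags stay at or below 0.01.
The dominant spike at lag 7 indicates a seasonal period of 7.

7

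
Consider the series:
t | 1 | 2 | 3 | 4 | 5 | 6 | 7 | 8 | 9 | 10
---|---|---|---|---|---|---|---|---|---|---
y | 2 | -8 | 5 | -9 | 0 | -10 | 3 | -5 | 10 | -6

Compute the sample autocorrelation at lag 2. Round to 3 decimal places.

0.599

Mean ȳ = (2 − 8 + 5 − 9 + 0 − 10 + 3 − 5 + 10 − 6)/10 = -1.8000
Numerator Σ_{t=1}^{8}(y_t−ȳ)(y_{t+2}−ȳ) = 246.7200
Denominator Σ(y_t−ȳ)² = 411.6000
r_2 = 246.7200 / 411.6000 = 0.599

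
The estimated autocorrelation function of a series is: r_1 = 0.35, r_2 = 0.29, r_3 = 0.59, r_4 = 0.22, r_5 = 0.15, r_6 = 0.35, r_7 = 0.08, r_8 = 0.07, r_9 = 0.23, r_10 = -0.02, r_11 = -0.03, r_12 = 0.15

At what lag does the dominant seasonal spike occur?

The largest autocorrelation is r_3 = 0.59; the remaining lags stay at or below 0.35. The elevated value at lag 1 (0.35), dropping to 0.29 at lag 2, reflects decaying short-term dependence rather than seasonality.
The dominant spike at lag 3 indicates a seasonal period of 3.

3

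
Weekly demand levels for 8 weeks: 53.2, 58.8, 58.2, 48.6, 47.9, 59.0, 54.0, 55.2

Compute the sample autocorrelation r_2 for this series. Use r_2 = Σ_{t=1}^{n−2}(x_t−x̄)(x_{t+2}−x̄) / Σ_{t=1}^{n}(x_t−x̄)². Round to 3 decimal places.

-0.566

Mean x̄ = (53.2 + 58.8 + 58.2 + 48.6 + 47.9 + 59.0 + 54.0 + 55.2)/8 = 54.3625
Numerator Σ_{t=1}^{6}(x_t−x̄)(x_{t+2}−x̄) = -75.3291
Denominator Σ(x_t−x̄)² = 133.0788
r_2 = -75.3291 / 133.0788 = -0.566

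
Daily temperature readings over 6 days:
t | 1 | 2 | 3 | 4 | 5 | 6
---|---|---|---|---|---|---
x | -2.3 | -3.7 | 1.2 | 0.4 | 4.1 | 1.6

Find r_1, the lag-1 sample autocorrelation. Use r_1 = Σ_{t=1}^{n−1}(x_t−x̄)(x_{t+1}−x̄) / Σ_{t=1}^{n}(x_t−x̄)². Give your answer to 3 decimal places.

0.309

Mean x̄ = (-2.3 − 3.7 + 1.2 + 0.4 + 4.1 + 1.6)/6 = 0.2167
Deviations from mean: -2.5167, -3.9167, 0.9833, 0.1833, 3.8833, 1.3833
Numerator Σ_{t=1}^{5}(x_t−x̄)(x_{t+1}−x̄) = 12.2697
Denominator Σ(x_t−x̄)² = 39.6683
r_1 = 12.2697 / 39.6683 = 0.309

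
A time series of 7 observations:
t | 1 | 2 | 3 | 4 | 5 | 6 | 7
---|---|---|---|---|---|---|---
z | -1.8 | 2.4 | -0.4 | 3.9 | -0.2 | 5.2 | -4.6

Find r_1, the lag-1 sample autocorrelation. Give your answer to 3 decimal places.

Mean z̄ = (-1.8 + 2.4 − 0.4 + 3.9 − 0.2 + 5.2 − 4.6)/7 = 0.6429
Deviations from mean: -2.4429, 1.7571, -1.0429, 3.2571, -0.8429, 4.5571, -5.2429
Σ(z_t−z̄)(z_{t+1}−z̄) = (-4.2924) + (-1.8324) + (-3.3967) + (-2.7453) + (-3.8410) + (-23.8924) = -40.0004
Denominator Σ(z_t−z̄)² = 69.7171
r_1 = -40.0004 / 69.7171 = -0.574

-0.574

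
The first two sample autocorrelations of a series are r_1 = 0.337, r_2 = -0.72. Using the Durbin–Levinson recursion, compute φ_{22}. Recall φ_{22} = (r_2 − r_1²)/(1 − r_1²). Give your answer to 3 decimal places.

-0.940

φ_{22} = (r_2 − r_1²) / (1 − r_1²)
r_1² = (0.337)² = 0.113569
Numerator = -0.72 − 0.1136 = -0.8336; denominator = 1 − 0.1136 = 0.8864
φ_{22} = -0.8336 / 0.8864 = -0.940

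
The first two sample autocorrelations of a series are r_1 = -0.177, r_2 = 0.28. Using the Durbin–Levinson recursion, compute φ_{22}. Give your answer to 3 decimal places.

φ_{22} = (r_2 − r_1²) / (1 − r_1²)
r_1² = (-0.177)² = 0.031329
Numerator = 0.28 − 0.0313 = 0.2487; denominator = 1 − 0.0313 = 0.9687
φ_{22} = 0.2487 / 0.9687 = 0.257

0.257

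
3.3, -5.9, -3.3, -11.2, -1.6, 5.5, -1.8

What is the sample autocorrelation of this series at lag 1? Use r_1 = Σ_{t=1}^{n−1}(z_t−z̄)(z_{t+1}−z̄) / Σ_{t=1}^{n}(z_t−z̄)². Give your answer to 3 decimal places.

Mean z̄ = (3.3 − 5.9 − 3.3 − 11.2 − 1.6 + 5.5 − 1.8)/7 = -2.1429
Numerator Σ_{t=1}^{6}(z_t−z̄)(z_{t+1}−z̄) = -3.7690
Denominator Σ(z_t−z̄)² = 185.9371
r_1 = -3.7690 / 185.9371 = -0.020

-0.020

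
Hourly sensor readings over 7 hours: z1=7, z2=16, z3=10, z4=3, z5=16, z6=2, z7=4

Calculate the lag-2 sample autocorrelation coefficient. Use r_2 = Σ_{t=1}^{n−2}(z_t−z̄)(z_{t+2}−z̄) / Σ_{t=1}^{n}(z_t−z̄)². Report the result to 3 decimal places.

Mean z̄ = (7 + 16 + 10 + 3 + 16 + 2 + 4)/7 = 8.2857
Deviations from mean: -1.2857, 7.7143, 1.7143, -5.2857, 7.7143, -6.2857, -4.2857
Σ(z_t−z̄)(z_{t+2}−z̄) = (-2.2041) + (-40.7755) + (13.2245) + (33.2245) + (-33.0612) = -29.5918
Denominator Σ(z_t−z̄)² = 209.4286
r_2 = -29.5918 / 209.4286 = -0.141

-0.141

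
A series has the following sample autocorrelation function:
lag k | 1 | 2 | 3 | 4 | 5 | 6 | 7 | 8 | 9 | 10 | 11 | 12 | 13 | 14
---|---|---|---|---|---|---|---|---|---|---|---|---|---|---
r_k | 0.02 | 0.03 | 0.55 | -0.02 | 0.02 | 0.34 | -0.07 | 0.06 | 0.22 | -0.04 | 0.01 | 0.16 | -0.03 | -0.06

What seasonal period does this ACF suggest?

The largest autocorrelation is r_3 = 0.55, with weaker echoes at lags 6 (0.34), 9 (0.22) and 12 (0.16); the remaining lags stay at or below 0.06.
The dominant spike at lag 3 indicates a seasonal period of 3.

3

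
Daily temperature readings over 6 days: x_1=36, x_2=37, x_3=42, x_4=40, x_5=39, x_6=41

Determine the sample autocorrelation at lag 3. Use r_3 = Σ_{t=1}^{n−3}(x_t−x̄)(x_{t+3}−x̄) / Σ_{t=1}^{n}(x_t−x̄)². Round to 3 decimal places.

Mean x̄ = (36 + 37 + 42 + 40 + 39 + 41)/6 = 39.1667
Deviations from mean: -3.1667, -2.1667, 2.8333, 0.8333, -0.1667, 1.8333
Σ(x_t−x̄)(x_{t+3}−x̄) = (-2.6389) + (0.3611) + (5.1944) = 2.9167
Denominator Σ(x_t−x̄)² = 26.8333
r_3 = 2.9167 / 26.8333 = 0.109

0.109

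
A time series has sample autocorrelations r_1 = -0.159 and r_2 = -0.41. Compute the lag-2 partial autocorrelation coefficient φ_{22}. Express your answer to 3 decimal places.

φ_{22} = (r_2 − r_1²) / (1 − r_1²)
r_1² = (-0.159)² = 0.025281
Numerator = -0.41 − 0.0253 = -0.4353; denominator = 1 − 0.0253 = 0.9747
φ_{22} = -0.4353 / 0.9747 = -0.447

-0.447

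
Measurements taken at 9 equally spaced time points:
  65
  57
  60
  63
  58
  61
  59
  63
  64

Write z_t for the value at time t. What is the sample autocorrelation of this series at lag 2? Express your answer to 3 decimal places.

Mean z̄ = (65 + 57 + 60 + 63 + 58 + 61 + 59 + 63 + 64)/9 = 61.1111
Numerator Σ_{t=1}^{7}(z_t−z̄)(z_{t+2}−z̄) = -8.5802
Denominator Σ(z_t−z̄)² = 62.8889
r_2 = -8.5802 / 62.8889 = -0.136

-0.136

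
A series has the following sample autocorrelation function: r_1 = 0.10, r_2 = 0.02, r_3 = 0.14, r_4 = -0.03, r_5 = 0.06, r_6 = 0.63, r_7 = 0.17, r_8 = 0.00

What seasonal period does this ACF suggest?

6

The largest autocorrelation is r_6 = 0.63; the remaining lags stay at or below 0.17.
The dominant spike at lag 6 indicates a seasonal period of 6.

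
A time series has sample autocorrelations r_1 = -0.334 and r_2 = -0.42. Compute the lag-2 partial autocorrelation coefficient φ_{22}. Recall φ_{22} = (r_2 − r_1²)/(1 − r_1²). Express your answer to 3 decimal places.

φ_{22} = (r_2 − r_1²) / (1 − r_1²)
r_1² = (-0.334)² = 0.111556
Numerator = -0.42 − 0.1116 = -0.5316; denominator = 1 − 0.1116 = 0.8884
φ_{22} = -0.5316 / 0.8884 = -0.598

-0.598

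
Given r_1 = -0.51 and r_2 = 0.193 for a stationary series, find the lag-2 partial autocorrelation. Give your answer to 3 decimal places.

-0.091

φ_{22} = (r_2 − r_1²) / (1 − r_1²)
r_1² = (-0.51)² = 0.2601
Numerator = 0.193 − 0.2601 = -0.0671; denominator = 1 − 0.2601 = 0.7399
φ_{22} = -0.0671 / 0.7399 = -0.091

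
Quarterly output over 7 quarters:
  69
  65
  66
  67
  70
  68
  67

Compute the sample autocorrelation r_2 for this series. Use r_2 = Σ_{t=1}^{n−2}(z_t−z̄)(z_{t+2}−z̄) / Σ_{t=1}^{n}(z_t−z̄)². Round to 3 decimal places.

Mean z̄ = (69 + 65 + 66 + 67 + 70 + 68 + 67)/7 = 67.4286
Σ(z_t−z̄)(z_{t+2}−z̄) = (-2.2449) + (1.0408) + (-3.6735) + (-0.2449) + (-1.1020) = -6.2245
Denominator Σ(z_t−z̄)² = 17.7143
r_2 = -6.2245 / 17.7143 = -0.351

-0.351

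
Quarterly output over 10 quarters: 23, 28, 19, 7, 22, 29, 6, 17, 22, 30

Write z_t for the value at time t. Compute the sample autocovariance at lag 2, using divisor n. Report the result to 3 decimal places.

Mean z̄ = (23 + 28 + 19 + 7 + 22 + 29 + 6 + 17 + 22 + 30)/10 = 20.3000
Σ_{t=1}^{8}(z_t−z̄)(z_{t+2}−z̄) = -333.1800
γ_2 = -333.1800 / 10 = -33.318

-33.318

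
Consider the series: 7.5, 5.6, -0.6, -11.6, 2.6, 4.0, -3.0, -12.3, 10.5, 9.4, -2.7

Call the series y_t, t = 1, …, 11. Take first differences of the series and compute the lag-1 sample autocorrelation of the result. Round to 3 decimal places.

-0.192

First differences Δy: -1.9, -6.2, -11.0, 14.2, 1.4, -7.0, -9.3, 22.8, -1.1, -12.1
Mean of differences = -1.0200
Numerator Σ(Δy_t−Δȳ)(Δy_{t+1}−Δȳ) = -222.0144
Denominator Σ(Δy_t−Δȳ)² = 1159.1960
r_1(Δy) = -222.0144 / 1159.1960 = -0.192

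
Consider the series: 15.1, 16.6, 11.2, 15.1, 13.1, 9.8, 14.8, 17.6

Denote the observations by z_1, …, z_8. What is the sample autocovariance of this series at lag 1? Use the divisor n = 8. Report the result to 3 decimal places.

-0.583

Mean z̄ = (15.1 + 16.6 + 11.2 + 15.1 + 13.1 + 9.8 + 14.8 + 17.6)/8 = 14.1625
Deviations: 0.9375, 2.4375, -2.9625, 0.9375, -1.0625, -4.3625, 0.6375, 3.4375
Σ_{t=1}^{7}(z_t−z̄)(z_{t+1}−z̄) = -4.6639
γ_1 = -4.6639 / 8 = -0.583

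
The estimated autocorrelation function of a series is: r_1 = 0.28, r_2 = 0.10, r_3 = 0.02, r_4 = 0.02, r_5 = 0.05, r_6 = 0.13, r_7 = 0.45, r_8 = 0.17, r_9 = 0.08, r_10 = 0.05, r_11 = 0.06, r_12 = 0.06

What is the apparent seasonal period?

The largest autocorrelation is r_7 = 0.45; the remaining lags stay at or below 0.28. The elevated value at lag 1 (0.28), dropping to 0.10 at lag 2, reflects decaying short-term dependence rather than seasonality.
The dominant spike at lag 7 indicates a seasonal period of 7.

7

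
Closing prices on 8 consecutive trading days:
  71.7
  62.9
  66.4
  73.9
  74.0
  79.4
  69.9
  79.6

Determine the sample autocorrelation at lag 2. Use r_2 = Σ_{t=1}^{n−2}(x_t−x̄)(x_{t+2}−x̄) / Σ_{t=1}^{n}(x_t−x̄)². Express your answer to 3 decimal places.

Mean x̄ = (71.7 + 62.9 + 66.4 + 73.9 + 74.0 + 79.4 + 69.9 + 79.6)/8 = 72.2250
Σ(x_t−x̄)(x_{t+2}−x̄) = (3.0581) + (-15.6194) + (-10.3394) + (12.0181) + (-4.1269) + (52.9156) = 37.9063
Denominator Σ(x_t−x̄)² = 238.3950
r_2 = 37.9063 / 238.3950 = 0.159

0.159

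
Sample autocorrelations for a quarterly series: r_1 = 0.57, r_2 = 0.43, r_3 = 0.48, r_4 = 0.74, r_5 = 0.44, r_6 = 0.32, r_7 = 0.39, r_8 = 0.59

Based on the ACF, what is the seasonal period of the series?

4

The largest autocorrelation is r_4 = 0.74, with a weaker echo at lag 8 (0.59); the remaining lags stay at or below 0.57. The elevated value at lag 1 (0.57), dropping to 0.43 at lag 2, reflects decaying short-term dependence rather than seasonality.
The dominant spike at lag 4 indicates a seasonal period of 4.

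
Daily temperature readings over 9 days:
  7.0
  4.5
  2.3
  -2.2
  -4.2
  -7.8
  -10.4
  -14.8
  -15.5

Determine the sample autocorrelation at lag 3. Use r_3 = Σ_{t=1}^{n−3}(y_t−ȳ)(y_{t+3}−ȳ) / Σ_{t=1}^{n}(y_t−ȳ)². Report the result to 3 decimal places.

0.049

Mean ȳ = (7.0 + 4.5 + 2.3 − 2.2 − 4.2 − 7.8 − 10.4 − 14.8 − 15.5)/9 = -4.5667
Numerator Σ_{t=1}^{6}(y_t−ȳ)(y_{t+3}−ȳ) = 26.2900
Denominator Σ(y_t−ȳ)² = 537.6200
r_3 = 26.2900 / 537.6200 = 0.049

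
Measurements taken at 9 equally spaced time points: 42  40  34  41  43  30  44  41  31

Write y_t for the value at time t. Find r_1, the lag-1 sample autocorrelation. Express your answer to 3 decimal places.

Mean ȳ = (42 + 40 + 34 + 41 + 43 + 30 + 44 + 41 + 31)/9 = 38.4444
Numerator Σ_{t=1}^{8}(y_t−ȳ)(y_{t+1}−ȳ) = -91.3086
Denominator Σ(y_t−ȳ)² = 226.2222
r_1 = -91.3086 / 226.2222 = -0.404

-0.404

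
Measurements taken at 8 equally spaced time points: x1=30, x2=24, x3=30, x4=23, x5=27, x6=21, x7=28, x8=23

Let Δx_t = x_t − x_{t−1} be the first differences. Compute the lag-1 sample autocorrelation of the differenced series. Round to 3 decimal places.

-0.850

First differences Δx: -6, 6, -7, 4, -6, 7, -5
Mean of differences = -1.0000
Numerator Σ(Δx_t−Δx̄)(Δx_{t+1}−Δx̄) = -204.0000
Denominator Σ(Δx_t−Δx̄)² = 240.0000
r_1(Δx) = -204.0000 / 240.0000 = -0.850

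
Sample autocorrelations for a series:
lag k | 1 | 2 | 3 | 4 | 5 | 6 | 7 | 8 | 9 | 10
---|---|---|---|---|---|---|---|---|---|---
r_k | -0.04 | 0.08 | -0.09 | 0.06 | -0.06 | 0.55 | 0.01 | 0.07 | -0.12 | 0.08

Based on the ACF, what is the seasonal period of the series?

The largest autocorrelation is r_6 = 0.55; the remaining lags stay at or below 0.08.
The dominant spike at lag 6 indicates a seasonal period of 6.

6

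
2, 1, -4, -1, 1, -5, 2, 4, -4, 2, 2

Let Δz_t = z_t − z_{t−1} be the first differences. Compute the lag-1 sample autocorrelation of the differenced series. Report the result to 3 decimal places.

First differences Δz: -1, -5, 3, 2, -6, 7, 2, -8, 6, 0
Mean of differences = 0.0000
Numerator Σ(Δz_t−Δz̄)(Δz_{t+1}−Δz̄) = -108.0000
Denominator Σ(Δz_t−Δz̄)² = 228.0000
r_1(Δz) = -108.0000 / 228.0000 = -0.474

-0.474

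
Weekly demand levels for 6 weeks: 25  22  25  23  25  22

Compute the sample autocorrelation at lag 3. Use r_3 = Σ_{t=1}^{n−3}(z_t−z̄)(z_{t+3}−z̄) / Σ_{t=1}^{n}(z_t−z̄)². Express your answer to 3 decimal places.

Mean z̄ = (25 + 22 + 25 + 23 + 25 + 22)/6 = 23.6667
Numerator Σ_{t=1}^{3}(z_t−z̄)(z_{t+3}−z̄) = -5.3333
Denominator Σ(z_t−z̄)² = 11.3333
r_3 = -5.3333 / 11.3333 = -0.471

-0.471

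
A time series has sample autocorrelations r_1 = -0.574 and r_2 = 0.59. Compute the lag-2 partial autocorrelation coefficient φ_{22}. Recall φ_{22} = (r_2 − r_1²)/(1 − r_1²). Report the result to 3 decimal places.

0.389

φ_{22} = (r_2 − r_1²) / (1 − r_1²)
r_1² = (-0.574)² = 0.329476
Numerator = 0.59 − 0.3295 = 0.2605; denominator = 1 − 0.3295 = 0.6705
φ_{22} = 0.2605 / 0.6705 = 0.389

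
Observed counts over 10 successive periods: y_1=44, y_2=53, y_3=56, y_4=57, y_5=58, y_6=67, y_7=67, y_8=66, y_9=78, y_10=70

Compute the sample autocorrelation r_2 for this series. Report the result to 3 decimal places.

0.304

Mean ȳ = (44 + 53 + 56 + 57 + 58 + 67 + 67 + 66 + 78 + 70)/10 = 61.6000
Numerator Σ_{t=1}^{8}(y_t−ȳ)(y_{t+2}−ȳ) = 263.2800
Denominator Σ(y_t−ȳ)² = 866.4000
r_2 = 263.2800 / 866.4000 = 0.304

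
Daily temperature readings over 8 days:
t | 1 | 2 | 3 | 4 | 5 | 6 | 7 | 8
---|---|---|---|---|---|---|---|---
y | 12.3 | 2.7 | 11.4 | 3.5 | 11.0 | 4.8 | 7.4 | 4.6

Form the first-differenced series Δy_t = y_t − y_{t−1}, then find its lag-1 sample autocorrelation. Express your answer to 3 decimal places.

First differences Δy: -9.6, 8.7, -7.9, 7.5, -6.2, 2.6, -2.8
Mean of differences = -1.1000
Numerator Σ(Δy_t−Δȳ)(Δy_{t+1}−Δȳ) = -277.4400
Denominator Σ(Δy_t−Δȳ)² = 331.0800
r_1(Δy) = -277.4400 / 331.0800 = -0.838

-0.838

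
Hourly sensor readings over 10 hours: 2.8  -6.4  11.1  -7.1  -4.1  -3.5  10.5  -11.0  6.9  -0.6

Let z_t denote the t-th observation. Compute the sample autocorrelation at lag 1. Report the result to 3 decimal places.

Mean z̄ = (2.8 − 6.4 + 11.1 − 7.1 − 4.1 − 3.5 + 10.5 − 11.0 + 6.9 − 0.6)/10 = -0.1400
Numerator Σ_{t=1}^{9}(z_t−z̄)(z_{t+1}−z̄) = -357.1236
Denominator Σ(z_t−z̄)² = 530.5040
r_1 = -357.1236 / 530.5040 = -0.673

-0.673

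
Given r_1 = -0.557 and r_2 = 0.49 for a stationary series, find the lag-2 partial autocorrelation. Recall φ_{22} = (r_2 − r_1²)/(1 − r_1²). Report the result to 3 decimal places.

φ_{22} = (r_2 − r_1²) / (1 − r_1²)
r_1² = (-0.557)² = 0.310249
Numerator = 0.49 − 0.3102 = 0.1798; denominator = 1 − 0.3102 = 0.6898
φ_{22} = 0.1798 / 0.6898 = 0.261

0.261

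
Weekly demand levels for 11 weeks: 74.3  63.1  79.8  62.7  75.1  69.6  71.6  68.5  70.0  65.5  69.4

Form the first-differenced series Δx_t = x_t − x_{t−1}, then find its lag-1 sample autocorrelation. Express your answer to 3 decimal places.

-0.858

First differences Δx: -11.2, 16.7, -17.1, 12.4, -5.5, 2.0, -3.1, 1.5, -4.5, 3.9
Mean of differences = -0.4900
Numerator Σ(Δx_t−Δx̄)(Δx_{t+1}−Δx̄) = -798.0641
Denominator Σ(Δx_t−Δx̄)² = 929.6690
r_1(Δx) = -798.0641 / 929.6690 = -0.858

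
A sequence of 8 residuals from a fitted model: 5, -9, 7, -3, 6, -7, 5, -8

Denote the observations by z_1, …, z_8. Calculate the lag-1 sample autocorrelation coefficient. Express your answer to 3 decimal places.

Mean z̄ = (5 − 9 + 7 − 3 + 6 − 7 + 5 − 8)/8 = -0.5000
Deviations from mean: 5.5000, -8.5000, 7.5000, -2.5000, 6.5000, -6.5000, 5.5000, -7.5000
Σ(z_t−z̄)(z_{t+1}−z̄) = (-46.7500) + (-63.7500) + (-18.7500) + (-16.2500) + (-42.2500) + (-35.7500) + (-41.2500) = -264.7500
Denominator Σ(z_t−z̄)² = 336.0000
r_1 = -264.7500 / 336.0000 = -0.788

-0.788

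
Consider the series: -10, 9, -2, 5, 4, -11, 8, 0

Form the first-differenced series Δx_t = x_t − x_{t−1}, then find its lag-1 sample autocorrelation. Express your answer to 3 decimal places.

First differences Δx: 19, -11, 7, -1, -15, 19, -8
Mean of differences = 1.4286
Numerator Σ(Δx_t−Δx̄)(Δx_{t+1}−Δx̄) = -715.6122
Denominator Σ(Δx_t−Δx̄)² = 1167.7143
r_1(Δx) = -715.6122 / 1167.7143 = -0.613

-0.613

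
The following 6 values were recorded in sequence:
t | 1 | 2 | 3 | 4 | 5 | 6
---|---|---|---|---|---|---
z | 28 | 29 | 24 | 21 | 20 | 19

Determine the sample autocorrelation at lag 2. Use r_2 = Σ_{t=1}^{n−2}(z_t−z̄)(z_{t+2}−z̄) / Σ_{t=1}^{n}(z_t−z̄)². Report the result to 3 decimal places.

Mean z̄ = (28 + 29 + 24 + 21 + 20 + 19)/6 = 23.5000
Σ(z_t−z̄)(z_{t+2}−z̄) = (2.2500) + (-13.7500) + (-1.7500) + (11.2500) = -2.0000
Denominator Σ(z_t−z̄)² = 89.5000
r_2 = -2.0000 / 89.5000 = -0.022

-0.022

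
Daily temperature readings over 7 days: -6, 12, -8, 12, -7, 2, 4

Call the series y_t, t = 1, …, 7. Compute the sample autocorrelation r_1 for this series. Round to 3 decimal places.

Mean ȳ = (-6 + 12 − 8 + 12 − 7 + 2 + 4)/7 = 1.2857
Deviations from mean: -7.2857, 10.7143, -9.2857, 10.7143, -8.2857, 0.7143, 2.7143
Σ(y_t−ȳ)(y_{t+1}−ȳ) = (-78.0612) + (-99.4898) + (-99.4898) + (-88.7755) + (-5.9184) + (1.9388) = -369.7959
Denominator Σ(y_t−ȳ)² = 445.4286
r_1 = -369.7959 / 445.4286 = -0.830

-0.830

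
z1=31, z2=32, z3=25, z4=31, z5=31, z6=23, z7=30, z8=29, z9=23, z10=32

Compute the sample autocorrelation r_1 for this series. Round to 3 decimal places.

-0.411

Mean z̄ = (31 + 32 + 25 + 31 + 31 + 23 + 30 + 29 + 23 + 32)/10 = 28.7000
Numerator Σ_{t=1}^{9}(z_t−z̄)(z_{t+1}−z̄) = -48.4900
Denominator Σ(z_t−z̄)² = 118.1000
r_1 = -48.4900 / 118.1000 = -0.411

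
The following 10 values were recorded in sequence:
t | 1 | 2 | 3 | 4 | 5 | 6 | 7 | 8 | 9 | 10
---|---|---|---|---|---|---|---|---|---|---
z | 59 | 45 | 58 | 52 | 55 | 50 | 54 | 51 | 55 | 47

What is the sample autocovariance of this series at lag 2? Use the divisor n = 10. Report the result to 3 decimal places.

Mean z̄ = (59 + 45 + 58 + 52 + 55 + 50 + 54 + 51 + 55 + 47)/10 = 52.6000
Σ_{t=1}^{8}(z_t−z̄)(z_{t+2}−z̄) = 73.4800
γ_2 = 73.4800 / 10 = 7.348

7.348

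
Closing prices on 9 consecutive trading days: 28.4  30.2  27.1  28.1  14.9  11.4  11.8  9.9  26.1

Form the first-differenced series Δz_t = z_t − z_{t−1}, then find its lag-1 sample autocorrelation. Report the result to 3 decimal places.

-0.031

First differences Δz: 1.8, -3.1, 1.0, -13.2, -3.5, 0.4, -1.9, 16.2
Mean of differences = -0.2875
Numerator Σ(Δz_t−Δz̄)(Δz_{t+1}−Δz̄) = -14.5389
Denominator Σ(Δz_t−Δz̄)² = 465.8888
r_1(Δz) = -14.5389 / 465.8888 = -0.031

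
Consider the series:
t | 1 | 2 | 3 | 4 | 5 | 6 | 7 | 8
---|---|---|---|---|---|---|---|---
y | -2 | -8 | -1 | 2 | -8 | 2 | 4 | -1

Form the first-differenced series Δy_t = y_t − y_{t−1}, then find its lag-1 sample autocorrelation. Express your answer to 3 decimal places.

First differences Δy: -6, 7, 3, -10, 10, 2, -5
Mean of differences = 0.1429
Numerator Σ(Δy_t−Δȳ)(Δy_{t+1}−Δȳ) = -142.7347
Denominator Σ(Δy_t−Δȳ)² = 322.8571
r_1(Δy) = -142.7347 / 322.8571 = -0.442

-0.442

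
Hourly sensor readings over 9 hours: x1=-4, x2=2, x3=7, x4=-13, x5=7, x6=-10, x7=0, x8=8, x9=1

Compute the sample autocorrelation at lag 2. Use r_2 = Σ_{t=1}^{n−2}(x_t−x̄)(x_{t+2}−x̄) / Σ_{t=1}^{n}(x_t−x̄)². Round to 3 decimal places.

0.095

Mean x̄ = (-4 + 2 + 7 − 13 + 7 − 10 + 0 + 8 + 1)/9 = -0.2222
Σ(x_t−x̄)(x_{t+2}−x̄) = (-27.2840) + (-28.3951) + (52.1605) + (124.9383) + (1.6049) + (-80.3951) + (0.2716) = 42.9012
Denominator Σ(x_t−x̄)² = 451.5556
r_2 = 42.9012 / 451.5556 = 0.095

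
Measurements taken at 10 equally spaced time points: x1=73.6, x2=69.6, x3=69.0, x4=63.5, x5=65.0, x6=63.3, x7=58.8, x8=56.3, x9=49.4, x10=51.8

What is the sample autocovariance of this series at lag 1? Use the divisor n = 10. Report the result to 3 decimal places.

Mean x̄ = (73.6 + 69.6 + 69.0 + 63.5 + 65.0 + 63.3 + 58.8 + 56.3 + 49.4 + 51.8)/10 = 62.0300
Σ_{t=1}^{9}(x_t−x̄)(x_{t+1}−x̄) = 374.7121
γ_1 = 374.7121 / 10 = 37.471

37.471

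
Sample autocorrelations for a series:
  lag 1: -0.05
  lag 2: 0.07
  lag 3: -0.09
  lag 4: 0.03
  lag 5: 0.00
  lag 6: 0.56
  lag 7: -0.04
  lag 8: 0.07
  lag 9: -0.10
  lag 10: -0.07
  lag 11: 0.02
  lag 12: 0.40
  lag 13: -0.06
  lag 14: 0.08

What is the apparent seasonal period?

6

The largest autocorrelation is r_6 = 0.56, with a weaker echo at lag 12 (0.40); the remaining lags stay at or below 0.08.
The dominant spike at lag 6 indicates a seasonal period of 6.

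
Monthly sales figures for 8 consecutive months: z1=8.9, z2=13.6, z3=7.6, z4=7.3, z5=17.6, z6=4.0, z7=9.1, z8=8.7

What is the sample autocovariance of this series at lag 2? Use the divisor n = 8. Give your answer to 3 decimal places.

Mean z̄ = (8.9 + 13.6 + 7.6 + 7.3 + 17.6 + 4.0 + 9.1 + 8.7)/8 = 9.6000
Deviations: -0.7000, 4.0000, -2.0000, -2.3000, 8.0000, -5.6000, -0.5000, -0.9000
Σ_{t=1}^{6}(z_t−z̄)(z_{t+2}−z̄) = -9.8800
γ_2 = -9.8800 / 8 = -1.235

-1.235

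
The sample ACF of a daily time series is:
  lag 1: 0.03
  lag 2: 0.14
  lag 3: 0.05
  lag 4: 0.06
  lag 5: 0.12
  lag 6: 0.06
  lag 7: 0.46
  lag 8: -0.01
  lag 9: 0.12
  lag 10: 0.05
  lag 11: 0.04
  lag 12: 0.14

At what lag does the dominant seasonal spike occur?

The largest autocorrelation is r_7 = 0.46; the remaining lags stay at or below 0.14.
The dominant spike at lag 7 indicates a seasonal period of 7.

7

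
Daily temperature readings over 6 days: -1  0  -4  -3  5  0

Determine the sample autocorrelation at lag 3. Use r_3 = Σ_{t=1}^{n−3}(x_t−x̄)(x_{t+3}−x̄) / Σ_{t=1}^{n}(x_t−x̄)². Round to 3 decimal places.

0.045

Mean x̄ = (-1 + 0 − 4 − 3 + 5 + 0)/6 = -0.5000
Deviations from mean: -0.5000, 0.5000, -3.5000, -2.5000, 5.5000, 0.5000
Numerator Σ_{t=1}^{3}(x_t−x̄)(x_{t+3}−x̄) = 2.2500
Denominator Σ(x_t−x̄)² = 49.5000
r_3 = 2.2500 / 49.5000 = 0.045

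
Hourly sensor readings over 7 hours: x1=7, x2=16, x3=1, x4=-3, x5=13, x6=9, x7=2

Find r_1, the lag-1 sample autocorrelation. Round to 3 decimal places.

Mean x̄ = (7 + 16 + 1 − 3 + 13 + 9 + 2)/7 = 6.4286
Deviations from mean: 0.5714, 9.5714, -5.4286, -9.4286, 6.5714, 2.5714, -4.4286
Σ(x_t−x̄)(x_{t+1}−x̄) = (5.4694) + (-51.9592) + (51.1837) + (-61.9592) + (16.8980) + (-11.3878) = -51.7551
Denominator Σ(x_t−x̄)² = 279.7143
r_1 = -51.7551 / 279.7143 = -0.185

-0.185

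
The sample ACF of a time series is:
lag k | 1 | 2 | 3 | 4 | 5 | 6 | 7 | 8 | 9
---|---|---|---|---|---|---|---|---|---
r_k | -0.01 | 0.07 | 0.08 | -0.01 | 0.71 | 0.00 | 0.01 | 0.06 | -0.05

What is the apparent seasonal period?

5

The largest autocorrelation is r_5 = 0.71; the remaining lags stay at or below 0.08.
The dominant spike at lag 5 indicates a seasonal period of 5.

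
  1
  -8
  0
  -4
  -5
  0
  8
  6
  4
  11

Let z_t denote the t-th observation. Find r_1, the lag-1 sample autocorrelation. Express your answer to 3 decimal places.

Mean z̄ = (1 − 8 + 0 − 4 − 5 + 0 + 8 + 6 + 4 + 11)/10 = 1.3000
Numerator Σ_{t=1}^{9}(z_t−z̄)(z_{t+1}−z̄) = 125.0100
Denominator Σ(z_t−z̄)² = 326.1000
r_1 = 125.0100 / 326.1000 = 0.383

0.383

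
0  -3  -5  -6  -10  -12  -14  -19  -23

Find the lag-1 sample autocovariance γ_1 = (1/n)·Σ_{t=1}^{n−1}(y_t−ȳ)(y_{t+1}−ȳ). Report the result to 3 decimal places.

Mean ȳ = (0 − 3 − 5 − 6 − 10 − 12 − 14 − 19 − 23)/9 = -10.2222
Σ_{t=1}^{8}(y_t−ȳ)(y_{t+1}−ȳ) = 286.1728
γ_1 = 286.1728 / 9 = 31.797

31.797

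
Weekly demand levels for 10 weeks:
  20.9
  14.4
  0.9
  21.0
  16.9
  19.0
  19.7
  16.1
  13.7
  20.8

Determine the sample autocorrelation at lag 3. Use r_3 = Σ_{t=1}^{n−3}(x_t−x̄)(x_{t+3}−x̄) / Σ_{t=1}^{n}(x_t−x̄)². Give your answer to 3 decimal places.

Mean x̄ = (20.9 + 14.4 + 0.9 + 21.0 + 16.9 + 19.0 + 19.7 + 16.1 + 13.7 + 20.8)/10 = 16.3400
Numerator Σ_{t=1}^{7}(x_t−x̄)(x_{t+3}−x̄) = 2.5792
Denominator Σ(x_t−x̄)² = 330.2640
r_3 = 2.5792 / 330.2640 = 0.008

0.008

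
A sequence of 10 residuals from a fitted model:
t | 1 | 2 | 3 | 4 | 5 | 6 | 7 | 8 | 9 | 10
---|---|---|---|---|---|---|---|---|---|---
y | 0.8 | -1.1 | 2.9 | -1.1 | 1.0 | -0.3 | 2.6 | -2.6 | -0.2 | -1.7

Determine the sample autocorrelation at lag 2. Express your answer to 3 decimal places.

Mean ȳ = (0.8 − 1.1 + 2.9 − 1.1 + 1.0 − 0.3 + 2.6 − 2.6 − 0.2 − 1.7)/10 = 0.0300
Numerator Σ_{t=1}^{8}(y_t−ȳ)(y_{t+2}−ȳ) = 13.9632
Denominator Σ(y_t−ȳ)² = 29.0010
r_2 = 13.9632 / 29.0010 = 0.481

0.481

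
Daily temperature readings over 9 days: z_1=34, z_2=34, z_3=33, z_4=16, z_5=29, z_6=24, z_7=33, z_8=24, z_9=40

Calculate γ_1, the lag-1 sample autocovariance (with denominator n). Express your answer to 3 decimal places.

-10.642

Mean z̄ = (34 + 34 + 33 + 16 + 29 + 24 + 33 + 24 + 40)/9 = 29.6667
Σ_{t=1}^{8}(z_t−z̄)(z_{t+1}−z̄) = -95.7778
γ_1 = -95.7778 / 9 = -10.642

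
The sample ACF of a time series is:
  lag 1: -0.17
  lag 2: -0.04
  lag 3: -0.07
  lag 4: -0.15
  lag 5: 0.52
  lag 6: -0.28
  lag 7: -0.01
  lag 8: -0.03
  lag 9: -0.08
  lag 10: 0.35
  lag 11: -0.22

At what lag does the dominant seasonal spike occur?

5

The largest autocorrelation is r_5 = 0.52, with a weaker echo at lag 10 (0.35); the remaining lags stay at or below -0.01.
The dominant spike at lag 5 indicates a seasonal period of 5.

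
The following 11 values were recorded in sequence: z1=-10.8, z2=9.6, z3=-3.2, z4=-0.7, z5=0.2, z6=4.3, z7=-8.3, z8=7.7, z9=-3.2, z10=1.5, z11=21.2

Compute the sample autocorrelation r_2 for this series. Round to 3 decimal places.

0.032

Mean z̄ = (-10.8 + 9.6 − 3.2 − 0.7 + 0.2 + 4.3 − 8.3 + 7.7 − 3.2 + 1.5 + 21.2)/11 = 1.6636
Numerator Σ_{t=1}^{9}(z_t−z̄)(z_{t+2}−z̄) = 25.6983
Denominator Σ(z_t−z̄)² = 797.7255
r_2 = 25.6983 / 797.7255 = 0.032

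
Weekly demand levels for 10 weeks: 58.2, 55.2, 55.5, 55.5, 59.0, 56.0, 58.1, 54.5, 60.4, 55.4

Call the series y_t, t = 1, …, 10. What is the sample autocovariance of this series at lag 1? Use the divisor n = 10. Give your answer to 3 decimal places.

-2.044

Mean ȳ = (58.2 + 55.2 + 55.5 + 55.5 + 59.0 + 56.0 + 58.1 + 54.5 + 60.4 + 55.4)/10 = 56.7800
Σ_{t=1}^{9}(y_t−ȳ)(y_{t+1}−ȳ) = -20.4444
γ_1 = -20.4444 / 10 = -2.044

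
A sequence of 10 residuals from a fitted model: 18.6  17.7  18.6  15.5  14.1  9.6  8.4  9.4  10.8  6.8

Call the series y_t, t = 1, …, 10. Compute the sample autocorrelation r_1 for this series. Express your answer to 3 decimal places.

Mean ȳ = (18.6 + 17.7 + 18.6 + 15.5 + 14.1 + 9.6 + 8.4 + 9.4 + 10.8 + 6.8)/10 = 12.9500
Numerator Σ_{t=1}^{9}(y_t−ȳ)(y_{t+1}−ȳ) = 119.4125
Denominator Σ(y_t−ȳ)² = 181.2050
r_1 = 119.4125 / 181.2050 = 0.659

0.659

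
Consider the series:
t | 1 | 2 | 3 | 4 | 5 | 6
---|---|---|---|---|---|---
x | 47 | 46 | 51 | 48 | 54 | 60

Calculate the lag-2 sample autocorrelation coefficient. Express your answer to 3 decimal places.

Mean x̄ = (47 + 46 + 51 + 48 + 54 + 60)/6 = 51.0000
Deviations from mean: -4.0000, -5.0000, 0.0000, -3.0000, 3.0000, 9.0000
Numerator Σ_{t=1}^{4}(x_t−x̄)(x_{t+2}−x̄) = -12.0000
Denominator Σ(x_t−x̄)² = 140.0000
r_2 = -12.0000 / 140.0000 = -0.086

-0.086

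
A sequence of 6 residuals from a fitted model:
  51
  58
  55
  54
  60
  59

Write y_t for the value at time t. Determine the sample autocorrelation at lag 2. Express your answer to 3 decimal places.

-0.145

Mean ȳ = (51 + 58 + 55 + 54 + 60 + 59)/6 = 56.1667
Deviations from mean: -5.1667, 1.8333, -1.1667, -2.1667, 3.8333, 2.8333
Numerator Σ_{t=1}^{4}(y_t−ȳ)(y_{t+2}−ȳ) = -8.5556
Denominator Σ(y_t−ȳ)² = 58.8333
r_2 = -8.5556 / 58.8333 = -0.145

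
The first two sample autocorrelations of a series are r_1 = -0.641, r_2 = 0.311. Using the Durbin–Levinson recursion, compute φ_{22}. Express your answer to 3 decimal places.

φ_{22} = (r_2 − r_1²) / (1 − r_1²)
r_1² = (-0.641)² = 0.410881
Numerator = 0.311 − 0.4109 = -0.0999; denominator = 1 − 0.4109 = 0.5891
φ_{22} = -0.0999 / 0.5891 = -0.170

-0.170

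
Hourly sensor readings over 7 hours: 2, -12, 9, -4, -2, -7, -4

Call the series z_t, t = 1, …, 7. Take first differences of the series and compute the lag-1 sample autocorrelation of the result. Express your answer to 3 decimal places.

First differences Δz: -14, 21, -13, 2, -5, 3
Mean of differences = -1.0000
Numerator Σ(Δz_t−Δz̄)(Δz_{t+1}−Δz̄) = -614.0000
Denominator Σ(Δz_t−Δz̄)² = 838.0000
r_1(Δz) = -614.0000 / 838.0000 = -0.733

-0.733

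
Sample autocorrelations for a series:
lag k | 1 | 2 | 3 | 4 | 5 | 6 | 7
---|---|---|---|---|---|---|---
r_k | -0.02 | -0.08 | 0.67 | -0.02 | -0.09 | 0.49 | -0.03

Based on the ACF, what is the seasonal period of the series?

The largest autocorrelation is r_3 = 0.67, with a weaker echo at lag 6 (0.49); the remaining lags stay at or below -0.02.
The dominant spike at lag 3 indicates a seasonal period of 3.

3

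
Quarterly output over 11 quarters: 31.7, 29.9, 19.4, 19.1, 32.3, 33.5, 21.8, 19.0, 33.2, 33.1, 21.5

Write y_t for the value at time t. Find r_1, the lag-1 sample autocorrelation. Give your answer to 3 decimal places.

0.015

Mean ȳ = (31.7 + 29.9 + 19.4 + 19.1 + 32.3 + 33.5 + 21.8 + 19.0 + 33.2 + 33.1 + 21.5)/11 = 26.7727
Numerator Σ_{t=1}^{10}(y_t−ȳ)(y_{t+1}−ȳ) = 6.2420
Denominator Σ(y_t−ȳ)² = 417.3818
r_1 = 6.2420 / 417.3818 = 0.015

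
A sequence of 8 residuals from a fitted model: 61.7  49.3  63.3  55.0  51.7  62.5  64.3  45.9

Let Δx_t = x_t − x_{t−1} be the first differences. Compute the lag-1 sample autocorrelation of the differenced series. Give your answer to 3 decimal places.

First differences Δx: -12.4, 14.0, -8.3, -3.3, 10.8, 1.8, -18.4
Mean of differences = -2.2571
Numerator Σ(Δx_t−Δx̄)(Δx_{t+1}−Δx̄) = -282.9676
Denominator Σ(Δx_t−Δx̄)² = 852.3171
r_1(Δx) = -282.9676 / 852.3171 = -0.332

-0.332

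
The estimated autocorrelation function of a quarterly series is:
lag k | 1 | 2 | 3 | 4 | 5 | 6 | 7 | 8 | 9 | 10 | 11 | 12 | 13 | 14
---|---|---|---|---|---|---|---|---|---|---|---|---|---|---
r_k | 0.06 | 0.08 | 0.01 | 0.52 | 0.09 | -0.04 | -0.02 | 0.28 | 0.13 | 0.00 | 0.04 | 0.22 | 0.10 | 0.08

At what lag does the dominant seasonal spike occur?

4

The largest autocorrelation is r_4 = 0.52, with weaker echoes at lags 8 (0.28) and 12 (0.22); the remaining lags stay at or below 0.13.
The dominant spike at lag 4 indicates a seasonal period of 4.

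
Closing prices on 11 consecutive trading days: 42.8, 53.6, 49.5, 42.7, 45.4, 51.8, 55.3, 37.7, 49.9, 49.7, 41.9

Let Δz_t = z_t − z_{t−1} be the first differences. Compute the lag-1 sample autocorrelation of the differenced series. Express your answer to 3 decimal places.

First differences Δz: 10.8, -4.1, -6.8, 2.7, 6.4, 3.5, -17.6, 12.2, -0.2, -7.8
Mean of differences = -0.0900
Numerator Σ(Δz_t−Δz̄)(Δz_{t+1}−Δz̄) = -272.6391
Denominator Σ(Δz_t−Δz̄)² = 759.5890
r_1(Δz) = -272.6391 / 759.5890 = -0.359

-0.359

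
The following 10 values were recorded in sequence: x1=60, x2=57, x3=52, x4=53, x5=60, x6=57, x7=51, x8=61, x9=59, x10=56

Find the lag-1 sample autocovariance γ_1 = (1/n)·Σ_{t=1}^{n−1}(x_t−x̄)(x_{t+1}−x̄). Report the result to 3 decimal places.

Mean x̄ = (60 + 57 + 52 + 53 + 60 + 57 + 51 + 61 + 59 + 56)/10 = 56.6000
Σ_{t=1}^{9}(x_t−x̄)(x_{t+1}−x̄) = -12.5600
γ_1 = -12.5600 / 10 = -1.256

-1.256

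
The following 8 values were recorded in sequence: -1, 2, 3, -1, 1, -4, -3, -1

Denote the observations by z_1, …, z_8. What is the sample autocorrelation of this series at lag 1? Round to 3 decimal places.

Mean z̄ = (-1 + 2 + 3 − 1 + 1 − 4 − 3 − 1)/8 = -0.5000
Numerator Σ_{t=1}^{7}(z_t−z̄)(z_{t+1}−z̄) = 9.7500
Denominator Σ(z_t−z̄)² = 40.0000
r_1 = 9.7500 / 40.0000 = 0.244

0.244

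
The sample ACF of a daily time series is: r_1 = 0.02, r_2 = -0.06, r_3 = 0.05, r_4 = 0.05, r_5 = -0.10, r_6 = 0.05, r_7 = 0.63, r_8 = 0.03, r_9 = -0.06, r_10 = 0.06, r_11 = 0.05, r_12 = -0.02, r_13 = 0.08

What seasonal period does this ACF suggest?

7

The largest autocorrelation is r_7 = 0.63; the remaining lags stay at or below 0.08.
The dominant spike at lag 7 indicates a seasonal period of 7.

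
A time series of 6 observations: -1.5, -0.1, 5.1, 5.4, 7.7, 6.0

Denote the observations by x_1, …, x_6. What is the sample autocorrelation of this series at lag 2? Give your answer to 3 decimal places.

-0.066

Mean x̄ = (-1.5 − 0.1 + 5.1 + 5.4 + 7.7 + 6.0)/6 = 3.7667
Σ(x_t−x̄)(x_{t+2}−x̄) = (-7.0222) + (-6.3156) + (5.2444) + (3.6478) = -4.4456
Denominator Σ(x_t−x̄)² = 67.5933
r_2 = -4.4456 / 67.5933 = -0.066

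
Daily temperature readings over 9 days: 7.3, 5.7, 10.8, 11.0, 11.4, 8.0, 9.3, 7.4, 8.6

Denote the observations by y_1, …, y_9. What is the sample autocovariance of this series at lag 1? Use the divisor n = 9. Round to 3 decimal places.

Mean ȳ = (7.3 + 5.7 + 10.8 + 11.0 + 11.4 + 8.0 + 9.3 + 7.4 + 8.6)/9 = 8.8333
Σ_{t=1}^{8}(y_t−ȳ)(y_{t+1}−ȳ) = 5.6022
γ_1 = 5.6022 / 9 = 0.622

0.622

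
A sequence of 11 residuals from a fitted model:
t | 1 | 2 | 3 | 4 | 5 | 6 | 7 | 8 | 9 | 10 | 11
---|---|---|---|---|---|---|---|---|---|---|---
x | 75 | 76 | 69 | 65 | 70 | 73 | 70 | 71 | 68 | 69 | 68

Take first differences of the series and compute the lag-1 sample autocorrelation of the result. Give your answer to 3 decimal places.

-0.072

First differences Δx: 1, -7, -4, 5, 3, -3, 1, -3, 1, -1
Mean of differences = -0.7000
Numerator Σ(Δx_t−Δx̄)(Δx_{t+1}−Δx̄) = -8.3900
Denominator Σ(Δx_t−Δx̄)² = 116.1000
r_1(Δx) = -8.3900 / 116.1000 = -0.072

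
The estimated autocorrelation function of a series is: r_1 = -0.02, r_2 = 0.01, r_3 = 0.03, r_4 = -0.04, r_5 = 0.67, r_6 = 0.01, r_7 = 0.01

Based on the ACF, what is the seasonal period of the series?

The largest autocorrelation is r_5 = 0.67; the remaining lags stay at or below 0.03.
The dominant spike at lag 5 indicates a seasonal period of 5.

5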